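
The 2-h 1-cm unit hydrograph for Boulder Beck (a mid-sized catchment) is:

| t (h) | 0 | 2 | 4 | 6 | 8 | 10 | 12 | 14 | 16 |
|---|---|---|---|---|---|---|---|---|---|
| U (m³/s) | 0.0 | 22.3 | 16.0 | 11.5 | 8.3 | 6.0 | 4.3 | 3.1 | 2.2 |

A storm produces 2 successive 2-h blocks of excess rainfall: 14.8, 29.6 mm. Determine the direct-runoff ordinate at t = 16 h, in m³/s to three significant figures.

Q ≈ 12.4 m³/s

By discrete convolution, Q_j = Σ (P_i / 10 mm) · U_{j−i}.
At t = 16 h (j=8): Q = (14.8/10)·2.2 + (29.6/10)·3.1 = 12.4 m³/s.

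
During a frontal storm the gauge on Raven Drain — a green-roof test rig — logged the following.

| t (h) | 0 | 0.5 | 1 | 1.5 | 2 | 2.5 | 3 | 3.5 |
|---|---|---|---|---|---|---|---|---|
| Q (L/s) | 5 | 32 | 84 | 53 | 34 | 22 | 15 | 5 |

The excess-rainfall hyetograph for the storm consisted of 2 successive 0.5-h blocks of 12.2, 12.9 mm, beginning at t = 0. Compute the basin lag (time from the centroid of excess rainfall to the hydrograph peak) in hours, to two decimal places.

t_L ≈ 0.49 h

Centroid of excess rainfall: t_c = Σ P_i·t̄_i / ΣP_i = 0.5070 h (block centres at 0.25, 0.75 h).
Hydrograph peak occurs at t = 1 h, so basin lag t_L = 1 − 0.5070 = 0.49 h.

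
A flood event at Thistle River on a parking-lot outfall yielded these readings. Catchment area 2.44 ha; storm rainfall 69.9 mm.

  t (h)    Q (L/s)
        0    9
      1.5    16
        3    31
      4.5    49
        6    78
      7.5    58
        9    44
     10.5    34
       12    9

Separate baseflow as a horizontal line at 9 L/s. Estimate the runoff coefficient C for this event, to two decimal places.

C ≈ 0.78

ΣQ_DR = 247.0 L/s; V = ΣQ_DR·Δt = 1.334 × 10^6 L.
Runoff depth d = V / A = 54.66 mm.
C = d / P = 54.66 / 69.9 = 0.78.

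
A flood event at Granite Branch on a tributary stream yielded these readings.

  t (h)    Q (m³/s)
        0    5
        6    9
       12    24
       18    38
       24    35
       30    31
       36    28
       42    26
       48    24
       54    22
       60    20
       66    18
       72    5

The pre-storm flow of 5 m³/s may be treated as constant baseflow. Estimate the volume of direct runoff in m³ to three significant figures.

Direct-runoff ordinates (Q − Q_b): 0.0, 4.0, 19.0, 33.0, 30.0, 26.0, 23.0, 21.0, 19.0, 17.0, 15.0, 13.0, 0.0 m³/s.
ΣQ_DR = 220.0 m³/s.
With Δt = 6 h = 21600 s, V = ΣQ_DR · Δt = 220.0 × 21600 = 4.75 × 10^6 m³.

V ≈ 4.75 × 10^6 m³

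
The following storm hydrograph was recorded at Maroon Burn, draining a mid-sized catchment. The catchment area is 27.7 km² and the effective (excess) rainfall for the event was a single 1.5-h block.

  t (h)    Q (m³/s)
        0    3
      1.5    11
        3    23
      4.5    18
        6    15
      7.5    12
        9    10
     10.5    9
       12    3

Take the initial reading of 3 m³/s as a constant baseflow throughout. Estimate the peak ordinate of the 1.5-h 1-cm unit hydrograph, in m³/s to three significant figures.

Direct runoff: 0.0, 8.0, 20.0, 15.0, 12.0, 9.0, 7.0, 6.0, 0.0 m³/s; ΣQ_DR = 77.00 m³/s, peak = 20.0 m³/s.
Runoff depth d = ΣQ_DR·Δt / A = 77.00 × 5400 / (27.7 km²) = 15.01 mm.
The 1-cm UH is the DRH scaled by (10 mm)/d, so U_p = 20.0 × 10/15.01 = 13.3 m³/s.

U_p ≈ 13.3 m³/s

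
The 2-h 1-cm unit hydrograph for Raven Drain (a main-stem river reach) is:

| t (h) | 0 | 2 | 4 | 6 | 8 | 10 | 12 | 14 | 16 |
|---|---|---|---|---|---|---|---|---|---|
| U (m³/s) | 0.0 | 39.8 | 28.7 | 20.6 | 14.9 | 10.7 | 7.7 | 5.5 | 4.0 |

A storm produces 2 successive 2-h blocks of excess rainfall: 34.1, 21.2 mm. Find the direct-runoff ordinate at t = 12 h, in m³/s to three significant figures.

Q ≈ 48.9 m³/s

By discrete convolution, Q_j = Σ (P_i / 10 mm) · U_{j−i}.
At t = 12 h (j=6): Q = (34.1/10)·7.7 + (21.2/10)·10.7 = 48.9 m³/s.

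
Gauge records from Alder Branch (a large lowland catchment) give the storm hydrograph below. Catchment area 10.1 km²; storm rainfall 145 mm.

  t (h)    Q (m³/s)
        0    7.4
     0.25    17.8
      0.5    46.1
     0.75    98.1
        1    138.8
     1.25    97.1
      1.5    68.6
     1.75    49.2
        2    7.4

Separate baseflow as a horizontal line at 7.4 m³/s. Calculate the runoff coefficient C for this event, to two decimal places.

ΣQ_DR = 463.9 m³/s; V = ΣQ_DR·Δt = 4.175 × 10^5 m³.
Runoff depth d = V / A = 41.34 mm.
C = d / P = 41.34 / 145 = 0.29.

C ≈ 0.29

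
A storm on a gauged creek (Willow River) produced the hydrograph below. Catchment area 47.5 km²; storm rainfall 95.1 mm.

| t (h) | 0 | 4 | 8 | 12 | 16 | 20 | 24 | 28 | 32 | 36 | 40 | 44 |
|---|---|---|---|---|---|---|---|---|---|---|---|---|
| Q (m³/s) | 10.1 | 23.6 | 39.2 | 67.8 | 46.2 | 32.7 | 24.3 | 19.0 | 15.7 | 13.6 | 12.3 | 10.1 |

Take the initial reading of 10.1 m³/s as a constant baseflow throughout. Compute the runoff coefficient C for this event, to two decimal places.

ΣQ_DR = 193.4 m³/s; V = ΣQ_DR·Δt = 2.785 × 10^6 m³.
Runoff depth d = V / A = 58.63 mm.
C = d / P = 58.63 / 95.1 = 0.62.

C ≈ 0.62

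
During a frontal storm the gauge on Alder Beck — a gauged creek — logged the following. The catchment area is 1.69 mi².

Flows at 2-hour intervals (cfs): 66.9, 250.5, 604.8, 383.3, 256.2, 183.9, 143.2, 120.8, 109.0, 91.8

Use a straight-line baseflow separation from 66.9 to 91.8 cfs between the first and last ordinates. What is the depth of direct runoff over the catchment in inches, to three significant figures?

d ≈ 2.60 in

Direct runoff: 0.00, 180.83, 532.37, 308.10, 178.23, 103.17, 59.70, 34.53, 19.97, 0.00 cfs; ΣQ_DR = 1417 cfs.
V = ΣQ_DR · Δt = 1417 × 7200 s = 1.020 × 10^7 ft³.
Over A = 1.69 mi², depth = V / A = 2.60 in.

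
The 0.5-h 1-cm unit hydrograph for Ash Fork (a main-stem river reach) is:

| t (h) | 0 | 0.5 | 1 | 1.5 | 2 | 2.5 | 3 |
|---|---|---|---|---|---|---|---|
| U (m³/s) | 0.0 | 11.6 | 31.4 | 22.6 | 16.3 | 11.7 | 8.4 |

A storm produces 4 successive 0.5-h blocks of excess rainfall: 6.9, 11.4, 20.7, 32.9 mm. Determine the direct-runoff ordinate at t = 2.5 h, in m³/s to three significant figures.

Q ≈ 177 m³/s

By discrete convolution, Q_j = Σ (P_i / 10 mm) · U_{j−i}.
At t = 2.5 h (j=5): Q = (6.9/10)·11.7 + (11.4/10)·16.3 + (20.7/10)·22.6 + (32.9/10)·31.4 = 177 m³/s.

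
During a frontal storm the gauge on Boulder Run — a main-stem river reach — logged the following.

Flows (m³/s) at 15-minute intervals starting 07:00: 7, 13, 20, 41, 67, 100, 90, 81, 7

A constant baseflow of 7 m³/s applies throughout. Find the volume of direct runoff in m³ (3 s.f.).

Direct-runoff ordinates (Q − Q_b): 0.0, 6.0, 13.0, 34.0, 60.0, 93.0, 83.0, 74.0, 0.0 m³/s.
ΣQ_DR = 363.0 m³/s.
With Δt = 0.25 h = 900 s, V = ΣQ_DR · Δt = 363.0 × 900 = 3.27 × 10^5 m³.

V ≈ 3.27 × 10^5 m³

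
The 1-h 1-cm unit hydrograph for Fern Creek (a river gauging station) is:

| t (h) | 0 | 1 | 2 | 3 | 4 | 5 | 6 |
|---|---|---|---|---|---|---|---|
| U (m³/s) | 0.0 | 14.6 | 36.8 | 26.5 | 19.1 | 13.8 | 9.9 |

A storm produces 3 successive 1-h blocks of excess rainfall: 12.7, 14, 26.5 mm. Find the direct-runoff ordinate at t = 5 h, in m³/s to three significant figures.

By discrete convolution, Q_j = Σ (P_i / 10 mm) · U_{j−i}.
At t = 5 h (j=5): Q = (12.7/10)·13.8 + (14/10)·19.1 + (26.5/10)·26.5 = 114 m³/s.

Q ≈ 114 m³/s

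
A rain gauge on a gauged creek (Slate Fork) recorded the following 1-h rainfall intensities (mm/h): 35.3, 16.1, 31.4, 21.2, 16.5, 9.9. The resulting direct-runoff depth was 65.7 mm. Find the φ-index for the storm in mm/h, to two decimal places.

Only the 5 blocks with intensity above φ contribute runoff: 35.3, 16.1, 31.4, 21.2, 16.5 mm/h.
Σ(I−φ)·Δt = d  ⇒  (35.3+16.1+31.4+21.2+16.5 − 5φ)·1 = 65.7
φ = (120.5 − 65.7/1) / 5 = 10.96 mm/h.

φ ≈ 10.96 mm/h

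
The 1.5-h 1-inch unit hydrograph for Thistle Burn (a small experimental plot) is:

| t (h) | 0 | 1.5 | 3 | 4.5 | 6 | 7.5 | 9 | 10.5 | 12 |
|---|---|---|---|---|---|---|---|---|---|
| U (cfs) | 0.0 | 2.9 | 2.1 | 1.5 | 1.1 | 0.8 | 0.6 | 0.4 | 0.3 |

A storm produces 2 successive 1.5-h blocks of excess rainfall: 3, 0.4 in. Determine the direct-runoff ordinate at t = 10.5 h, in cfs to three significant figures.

Q ≈ 1.44 cfs

By discrete convolution, Q_j = Σ (P_i / 1 in) · U_{j−i}.
At t = 10.5 h (j=7): Q = (3/1)·0.4 + (0.4/1)·0.6 = 1.44 cfs.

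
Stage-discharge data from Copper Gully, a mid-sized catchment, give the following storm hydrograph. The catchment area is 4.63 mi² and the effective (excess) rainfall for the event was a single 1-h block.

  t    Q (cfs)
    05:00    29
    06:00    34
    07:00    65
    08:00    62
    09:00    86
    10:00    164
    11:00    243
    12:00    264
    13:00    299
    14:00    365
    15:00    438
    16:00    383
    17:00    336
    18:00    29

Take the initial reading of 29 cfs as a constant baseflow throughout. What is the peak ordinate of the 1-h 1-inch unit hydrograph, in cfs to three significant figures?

Direct runoff: 0.0, 5.0, 36.0, 33.0, 57.0, 135.0, 214.0, 235.0, 270.0, 336.0, 409.0, 354.0, 307.0, 0.0 cfs; ΣQ_DR = 2391 cfs, peak = 409.0 cfs.
Runoff depth d = ΣQ_DR·Δt / A = 2391 × 3600 / (4.63 mi²) = 0.8002 in.
The 1-inch UH is the DRH scaled by (1 in)/d, so U_p = 409.0 × 1/0.8002 = 511 cfs.

U_p ≈ 511 cfs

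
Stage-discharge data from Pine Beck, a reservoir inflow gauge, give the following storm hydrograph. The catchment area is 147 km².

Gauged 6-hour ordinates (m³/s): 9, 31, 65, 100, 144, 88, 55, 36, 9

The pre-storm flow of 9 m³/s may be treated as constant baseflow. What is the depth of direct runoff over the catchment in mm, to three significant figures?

d ≈ 67.0 mm

Direct runoff: 0.0, 22.0, 56.0, 91.0, 135.0, 79.0, 46.0, 27.0, 0.0 m³/s; ΣQ_DR = 456.0 m³/s.
V = ΣQ_DR · Δt = 456.0 × 21600 s = 9.850 × 10^6 m³.
Over A = 147 km², depth = V / A = 67.0 mm.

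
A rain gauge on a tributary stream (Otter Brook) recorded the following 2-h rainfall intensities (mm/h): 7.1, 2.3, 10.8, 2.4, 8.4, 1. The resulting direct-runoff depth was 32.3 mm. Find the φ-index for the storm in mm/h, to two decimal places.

φ ≈ 3.38 mm/h

Only the 3 blocks with intensity above φ contribute runoff: 7.1, 10.8, 8.4 mm/h.
Σ(I−φ)·Δt = d  ⇒  (7.1+10.8+8.4 − 3φ)·2 = 32.3
φ = (26.30 − 32.3/2) / 3 = 3.38 mm/h.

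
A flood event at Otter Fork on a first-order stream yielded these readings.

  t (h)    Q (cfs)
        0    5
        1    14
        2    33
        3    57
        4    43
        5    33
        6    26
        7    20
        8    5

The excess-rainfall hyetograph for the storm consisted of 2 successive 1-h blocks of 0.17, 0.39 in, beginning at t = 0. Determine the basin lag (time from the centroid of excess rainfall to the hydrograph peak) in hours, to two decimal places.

Centroid of excess rainfall: t_c = Σ P_i·t̄_i / ΣP_i = 1.1964 h (block centres at 0.5, 1.5 h).
Hydrograph peak occurs at t = 3 h, so basin lag t_L = 3 − 1.1964 = 1.80 h.

t_L ≈ 1.80 h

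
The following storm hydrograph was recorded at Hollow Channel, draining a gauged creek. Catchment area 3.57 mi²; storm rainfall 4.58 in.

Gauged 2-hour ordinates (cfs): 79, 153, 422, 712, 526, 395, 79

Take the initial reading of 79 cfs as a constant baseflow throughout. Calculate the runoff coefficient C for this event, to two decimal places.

ΣQ_DR = 1813 cfs; V = ΣQ_DR·Δt = 1.305 × 10^7 ft³.
Runoff depth d = V / A = 1.574 in.
C = d / P = 1.574 / 4.58 = 0.34.

C ≈ 0.34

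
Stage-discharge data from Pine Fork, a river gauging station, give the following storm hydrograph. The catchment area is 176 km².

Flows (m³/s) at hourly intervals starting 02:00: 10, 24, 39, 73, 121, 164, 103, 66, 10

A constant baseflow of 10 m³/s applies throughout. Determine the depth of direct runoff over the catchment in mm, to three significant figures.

Direct runoff: 0.0, 14.0, 29.0, 63.0, 111.0, 154.0, 93.0, 56.0, 0.0 m³/s; ΣQ_DR = 520.0 m³/s.
V = ΣQ_DR · Δt = 520.0 × 3600 s = 1.872 × 10^6 m³.
Over A = 176 km², depth = V / A = 10.6 mm.

d ≈ 10.6 mm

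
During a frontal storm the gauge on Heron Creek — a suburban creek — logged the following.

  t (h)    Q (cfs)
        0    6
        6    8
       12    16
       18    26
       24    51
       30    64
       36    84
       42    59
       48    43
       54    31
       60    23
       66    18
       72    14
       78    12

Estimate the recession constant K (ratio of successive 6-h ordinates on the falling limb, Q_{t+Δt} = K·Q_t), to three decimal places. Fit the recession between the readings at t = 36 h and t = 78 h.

K ≈ 0.757

Using the recession-limb readings at t = 36 h and t = 78 h: Q falls from 84 to 12 cfs over 7 intervals.
K = (Q₂/Q₁)^(1/7) = (12/84)^(1/7) = 0.757.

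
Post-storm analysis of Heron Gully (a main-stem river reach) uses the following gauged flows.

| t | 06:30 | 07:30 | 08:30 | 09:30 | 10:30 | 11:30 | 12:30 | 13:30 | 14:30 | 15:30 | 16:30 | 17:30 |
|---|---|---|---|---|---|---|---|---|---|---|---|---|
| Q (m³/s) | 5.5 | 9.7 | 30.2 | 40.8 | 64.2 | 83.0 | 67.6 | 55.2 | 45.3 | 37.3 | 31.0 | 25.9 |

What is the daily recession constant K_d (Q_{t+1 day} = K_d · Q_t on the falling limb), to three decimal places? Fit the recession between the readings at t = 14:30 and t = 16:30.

K_d ≈ 0.011

Between t = 14:30 and t = 16:30 the flow falls from 45.3 to 31.0 m³/s over 2×1 h = 2 h.
Per-interval ratio K = (31.0/45.3)^(1/2) = 0.8272; K_d = K^(24/1) = 0.011.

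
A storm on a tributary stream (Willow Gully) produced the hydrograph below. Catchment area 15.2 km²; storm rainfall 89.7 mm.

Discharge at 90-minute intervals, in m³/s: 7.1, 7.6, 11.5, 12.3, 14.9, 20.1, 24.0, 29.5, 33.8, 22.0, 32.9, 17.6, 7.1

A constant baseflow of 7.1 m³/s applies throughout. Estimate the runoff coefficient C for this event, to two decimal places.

ΣQ_DR = 148.1 m³/s; V = ΣQ_DR·Δt = 7.997 × 10^5 m³.
Runoff depth d = V / A = 52.61 mm.
C = d / P = 52.61 / 89.7 = 0.59.

C ≈ 0.59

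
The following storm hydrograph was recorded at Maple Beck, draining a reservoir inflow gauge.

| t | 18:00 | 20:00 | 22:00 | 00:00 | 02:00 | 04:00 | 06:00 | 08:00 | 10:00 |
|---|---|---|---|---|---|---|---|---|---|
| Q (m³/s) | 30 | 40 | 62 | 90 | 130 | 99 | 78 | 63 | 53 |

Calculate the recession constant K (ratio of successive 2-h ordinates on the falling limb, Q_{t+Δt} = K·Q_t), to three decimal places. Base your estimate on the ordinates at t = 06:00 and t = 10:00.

K ≈ 0.824

Using the recession-limb readings at t = 06:00 and t = 10:00: Q falls from 78 to 53 m³/s over 2 intervals.
K = (Q₂/Q₁)^(1/2) = (53/78)^(1/2) = 0.824.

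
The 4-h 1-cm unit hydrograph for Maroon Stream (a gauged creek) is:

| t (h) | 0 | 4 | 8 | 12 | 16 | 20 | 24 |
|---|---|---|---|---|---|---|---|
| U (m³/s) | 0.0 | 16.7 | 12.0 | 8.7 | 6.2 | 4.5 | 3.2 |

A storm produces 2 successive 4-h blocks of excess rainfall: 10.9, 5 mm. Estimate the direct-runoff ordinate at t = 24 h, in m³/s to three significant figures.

By discrete convolution, Q_j = Σ (P_i / 10 mm) · U_{j−i}.
At t = 24 h (j=6): Q = (10.9/10)·3.2 + (5/10)·4.5 = 5.74 m³/s.

Q ≈ 5.74 m³/s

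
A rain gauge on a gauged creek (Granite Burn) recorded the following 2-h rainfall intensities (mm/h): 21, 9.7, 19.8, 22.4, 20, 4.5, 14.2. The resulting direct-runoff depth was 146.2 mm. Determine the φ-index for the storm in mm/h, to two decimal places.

Only the 6 blocks with intensity above φ contribute runoff: 21, 9.7, 19.8, 22.4, 20, 14.2 mm/h.
Σ(I−φ)·Δt = d  ⇒  (21+9.7+19.8+22.4+20+14.2 − 6φ)·2 = 146.2
φ = (107.1 − 146.2/2) / 6 = 5.67 mm/h.

φ ≈ 5.67 mm/h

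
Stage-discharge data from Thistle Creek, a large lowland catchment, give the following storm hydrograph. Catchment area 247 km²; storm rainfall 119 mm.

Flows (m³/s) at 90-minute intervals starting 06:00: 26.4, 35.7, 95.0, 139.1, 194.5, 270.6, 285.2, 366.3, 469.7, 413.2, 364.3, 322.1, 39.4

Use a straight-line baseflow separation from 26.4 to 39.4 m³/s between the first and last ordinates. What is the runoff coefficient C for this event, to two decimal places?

C ≈ 0.48

ΣQ_DR = 2594 m³/s; V = ΣQ_DR·Δt = 1.401 × 10^7 m³.
Runoff depth d = V / A = 56.71 mm.
C = d / P = 56.71 / 119 = 0.48.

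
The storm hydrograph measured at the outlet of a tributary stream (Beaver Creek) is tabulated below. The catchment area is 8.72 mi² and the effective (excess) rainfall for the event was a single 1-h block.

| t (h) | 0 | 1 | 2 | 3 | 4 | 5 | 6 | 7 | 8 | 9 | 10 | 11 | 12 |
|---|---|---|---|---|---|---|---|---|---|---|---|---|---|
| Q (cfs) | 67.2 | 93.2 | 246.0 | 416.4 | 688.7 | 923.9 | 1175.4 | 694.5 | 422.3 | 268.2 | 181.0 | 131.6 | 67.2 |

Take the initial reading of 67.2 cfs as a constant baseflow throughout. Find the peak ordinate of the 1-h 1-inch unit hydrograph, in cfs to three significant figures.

U_p ≈ 1390 cfs

Direct runoff: 0.0, 26.0, 178.8, 349.2, 621.5, 856.7, 1108.2, 627.3, 355.1, 201.0, 113.8, 64.4, 0.0 cfs; ΣQ_DR = 4502 cfs, peak = 1108.2 cfs.
Runoff depth d = ΣQ_DR·Δt / A = 4502 × 3600 / (8.72 mi²) = 0.8000 in.
The 1-inch UH is the DRH scaled by (1 in)/d, so U_p = 1108.2 × 1/0.8000 = 1390 cfs.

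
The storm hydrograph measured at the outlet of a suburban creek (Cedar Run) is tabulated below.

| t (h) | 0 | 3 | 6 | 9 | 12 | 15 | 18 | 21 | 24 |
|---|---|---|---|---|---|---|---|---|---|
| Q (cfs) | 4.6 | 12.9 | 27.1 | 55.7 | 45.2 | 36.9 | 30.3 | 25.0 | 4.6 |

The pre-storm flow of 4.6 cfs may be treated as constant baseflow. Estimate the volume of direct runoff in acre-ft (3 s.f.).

Direct-runoff ordinates (Q − Q_b): 0.0, 8.3, 22.5, 51.1, 40.6, 32.3, 25.7, 20.4, 0.0 cfs.
ΣQ_DR = 200.9 cfs.
With Δt = 3 h = 10800 s, V = ΣQ_DR · Δt = 200.9 × 10800 = 2.17 × 10^6 ft³ = 49.8 acre-ft.

V ≈ 49.8 acre-ft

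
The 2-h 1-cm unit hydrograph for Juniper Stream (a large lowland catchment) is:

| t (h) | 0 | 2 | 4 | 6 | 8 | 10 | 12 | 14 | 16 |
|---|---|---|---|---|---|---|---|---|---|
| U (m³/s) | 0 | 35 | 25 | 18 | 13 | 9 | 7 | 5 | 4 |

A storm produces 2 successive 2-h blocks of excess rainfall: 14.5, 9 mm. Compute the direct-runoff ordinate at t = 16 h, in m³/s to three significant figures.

Q ≈ 10.3 m³/s

By discrete convolution, Q_j = Σ (P_i / 10 mm) · U_{j−i}.
At t = 16 h (j=8): Q = (14.5/10)·4 + (9/10)·5 = 10.3 m³/s.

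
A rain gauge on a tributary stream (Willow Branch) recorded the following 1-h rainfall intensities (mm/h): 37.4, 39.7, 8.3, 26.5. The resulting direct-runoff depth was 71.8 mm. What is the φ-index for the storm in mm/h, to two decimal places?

φ ≈ 10.60 mm/h

Only the 3 blocks with intensity above φ contribute runoff: 37.4, 39.7, 26.5 mm/h.
Σ(I−φ)·Δt = d  ⇒  (37.4+39.7+26.5 − 3φ)·1 = 71.8
φ = (103.6 − 71.8/1) / 3 = 10.60 mm/h.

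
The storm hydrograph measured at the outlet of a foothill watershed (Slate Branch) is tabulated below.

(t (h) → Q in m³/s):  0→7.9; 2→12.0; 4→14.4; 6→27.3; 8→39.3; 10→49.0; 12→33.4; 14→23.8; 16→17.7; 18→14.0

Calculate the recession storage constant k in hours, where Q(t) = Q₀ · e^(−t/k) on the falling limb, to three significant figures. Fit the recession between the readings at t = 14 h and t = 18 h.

On the falling limb, Q drops from 23.8 to 14.0 m³/s between t = 14 h and t = 18 h (Δt = 4 h).
k = −Δt / ln(Q₂/Q₁) = −4 / ln(14.0/23.8) = 7.54 h.

k ≈ 7.54 h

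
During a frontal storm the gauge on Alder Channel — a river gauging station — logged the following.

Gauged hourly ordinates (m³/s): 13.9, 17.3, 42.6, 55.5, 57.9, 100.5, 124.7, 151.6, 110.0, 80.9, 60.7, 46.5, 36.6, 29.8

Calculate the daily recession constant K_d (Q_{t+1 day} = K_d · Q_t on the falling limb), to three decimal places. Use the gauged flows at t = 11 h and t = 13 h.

K_d ≈ 0.005

Between t = 11 h and t = 13 h the flow falls from 46.5 to 29.8 m³/s over 2×1 h = 2 h.
Per-interval ratio K = (29.8/46.5)^(1/2) = 0.8005; K_d = K^(24/1) = 0.005.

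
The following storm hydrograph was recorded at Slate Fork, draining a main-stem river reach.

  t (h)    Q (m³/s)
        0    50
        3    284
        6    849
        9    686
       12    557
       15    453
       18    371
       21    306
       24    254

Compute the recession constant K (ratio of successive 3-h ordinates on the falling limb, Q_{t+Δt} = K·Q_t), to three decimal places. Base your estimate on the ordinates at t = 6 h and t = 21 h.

K ≈ 0.815

Using the recession-limb readings at t = 6 h and t = 21 h: Q falls from 849 to 306 m³/s over 5 intervals.
K = (Q₂/Q₁)^(1/5) = (306/849)^(1/5) = 0.815.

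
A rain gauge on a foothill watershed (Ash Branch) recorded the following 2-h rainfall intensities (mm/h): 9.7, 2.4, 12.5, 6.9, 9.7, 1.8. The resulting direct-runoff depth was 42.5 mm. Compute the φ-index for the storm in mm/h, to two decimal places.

Only the 4 blocks with intensity above φ contribute runoff: 9.7, 12.5, 6.9, 9.7 mm/h.
Σ(I−φ)·Δt = d  ⇒  (9.7+12.5+6.9+9.7 − 4φ)·2 = 42.5
φ = (38.80 − 42.5/2) / 4 = 4.39 mm/h.

φ ≈ 4.39 mm/h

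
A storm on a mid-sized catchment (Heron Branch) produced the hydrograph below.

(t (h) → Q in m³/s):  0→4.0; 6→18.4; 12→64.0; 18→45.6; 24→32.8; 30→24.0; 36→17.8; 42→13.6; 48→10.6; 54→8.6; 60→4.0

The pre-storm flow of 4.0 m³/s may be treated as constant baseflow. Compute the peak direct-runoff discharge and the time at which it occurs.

Subtracting baseflow gives direct-runoff ordinates: 0.0, 14.4, 60.0, 41.6, 28.8, 20.0, 13.8, 9.6, 6.6, 4.6, 0.0 m³/s.
The maximum is 60.0 m³/s, occurring at the reading for t = 12 h.

Q_p = 60.0 m³/s at t = 12 h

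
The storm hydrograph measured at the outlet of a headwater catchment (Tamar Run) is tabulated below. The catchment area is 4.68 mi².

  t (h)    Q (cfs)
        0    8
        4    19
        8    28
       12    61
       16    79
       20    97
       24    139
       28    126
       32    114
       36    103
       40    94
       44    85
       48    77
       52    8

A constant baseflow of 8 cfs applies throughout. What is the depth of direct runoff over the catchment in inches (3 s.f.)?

d ≈ 1.23 in

Direct runoff: 0.0, 11.0, 20.0, 53.0, 71.0, 89.0, 131.0, 118.0, 106.0, 95.0, 86.0, 77.0, 69.0, 0.0 cfs; ΣQ_DR = 926.0 cfs.
V = ΣQ_DR · Δt = 926.0 × 14400 s = 1.333 × 10^7 ft³.
Over A = 4.68 mi², depth = V / A = 1.23 in.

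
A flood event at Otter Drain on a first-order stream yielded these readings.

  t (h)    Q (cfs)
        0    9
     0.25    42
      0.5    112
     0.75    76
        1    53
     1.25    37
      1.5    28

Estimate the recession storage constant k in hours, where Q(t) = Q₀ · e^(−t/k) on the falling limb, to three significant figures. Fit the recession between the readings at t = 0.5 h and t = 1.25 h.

k ≈ 0.677 h

On the falling limb, Q drops from 112 to 37 cfs between t = 0.5 h and t = 1.25 h (Δt = 0.75 h).
k = −Δt / ln(Q₂/Q₁) = −0.75 / ln(37/112) = 0.677 h.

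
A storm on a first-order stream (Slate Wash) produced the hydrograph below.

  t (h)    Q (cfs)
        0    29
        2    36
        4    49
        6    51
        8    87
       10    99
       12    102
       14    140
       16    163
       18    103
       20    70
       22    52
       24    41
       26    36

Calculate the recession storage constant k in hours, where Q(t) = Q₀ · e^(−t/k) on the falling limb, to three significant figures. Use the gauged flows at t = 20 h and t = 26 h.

On the falling limb, Q drops from 70 to 36 cfs between t = 20 h and t = 26 h (Δt = 6 h).
k = −Δt / ln(Q₂/Q₁) = −6 / ln(36/70) = 9.02 h.

k ≈ 9.02 h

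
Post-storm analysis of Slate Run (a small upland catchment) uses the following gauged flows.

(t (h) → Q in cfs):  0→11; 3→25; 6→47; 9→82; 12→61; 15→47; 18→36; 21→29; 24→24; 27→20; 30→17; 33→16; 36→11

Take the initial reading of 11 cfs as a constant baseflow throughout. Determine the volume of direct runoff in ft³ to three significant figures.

Direct-runoff ordinates (Q − Q_b): 0.0, 14.0, 36.0, 71.0, 50.0, 36.0, 25.0, 18.0, 13.0, 9.0, 6.0, 5.0, 0.0 cfs.
ΣQ_DR = 283.0 cfs.
With Δt = 3 h = 10800 s, V = ΣQ_DR · Δt = 283.0 × 10800 = 3.06 × 10^6 ft³.

V ≈ 3.06 × 10^6 ft³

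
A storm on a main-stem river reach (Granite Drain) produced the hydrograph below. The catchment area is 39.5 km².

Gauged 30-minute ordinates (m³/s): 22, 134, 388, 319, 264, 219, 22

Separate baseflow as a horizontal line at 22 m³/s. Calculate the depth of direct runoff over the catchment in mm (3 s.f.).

Direct runoff: 0.0, 112.0, 366.0, 297.0, 242.0, 197.0, 0.0 m³/s; ΣQ_DR = 1214 m³/s.
V = ΣQ_DR · Δt = 1214 × 1800 s = 2.185 × 10^6 m³.
Over A = 39.5 km², depth = V / A = 55.3 mm.

d ≈ 55.3 mm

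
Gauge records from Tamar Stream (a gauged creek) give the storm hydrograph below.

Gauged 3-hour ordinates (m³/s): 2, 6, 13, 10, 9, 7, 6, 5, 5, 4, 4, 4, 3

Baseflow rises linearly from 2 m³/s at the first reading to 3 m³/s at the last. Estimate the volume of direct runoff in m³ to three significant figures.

Direct-runoff ordinates (Q − Q_b): 0.00, 3.92, 10.83, 7.75, 6.67, 4.58, 3.50, 2.42, 2.33, 1.25, 1.17, 1.08, 0.00 m³/s.
ΣQ_DR = 45.50 m³/s.
With Δt = 3 h = 10800 s, V = ΣQ_DR · Δt = 45.50 × 10800 = 4.91 × 10^5 m³.

V ≈ 4.91 × 10^5 m³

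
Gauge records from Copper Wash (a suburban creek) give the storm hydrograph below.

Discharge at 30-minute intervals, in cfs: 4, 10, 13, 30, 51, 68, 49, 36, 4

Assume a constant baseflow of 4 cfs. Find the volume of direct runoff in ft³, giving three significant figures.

Direct-runoff ordinates (Q − Q_b): 0.0, 6.0, 9.0, 26.0, 47.0, 64.0, 45.0, 32.0, 0.0 cfs.
ΣQ_DR = 229.0 cfs.
With Δt = 0.5 h = 1800 s, V = ΣQ_DR · Δt = 229.0 × 1800 = 4.12 × 10^5 ft³.

V ≈ 4.12 × 10^5 ft³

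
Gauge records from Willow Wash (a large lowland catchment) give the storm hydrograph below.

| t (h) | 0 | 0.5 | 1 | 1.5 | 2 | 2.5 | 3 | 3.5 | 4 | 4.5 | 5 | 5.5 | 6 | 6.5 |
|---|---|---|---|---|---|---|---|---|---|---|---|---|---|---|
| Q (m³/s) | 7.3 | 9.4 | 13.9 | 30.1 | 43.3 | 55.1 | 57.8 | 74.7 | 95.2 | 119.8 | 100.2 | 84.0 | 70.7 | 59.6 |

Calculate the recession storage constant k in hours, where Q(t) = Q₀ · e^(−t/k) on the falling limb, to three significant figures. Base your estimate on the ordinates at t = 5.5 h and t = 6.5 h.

On the falling limb, Q drops from 84.0 to 59.6 m³/s between t = 5.5 h and t = 6.5 h (Δt = 1 h).
k = −Δt / ln(Q₂/Q₁) = −1 / ln(59.6/84.0) = 2.91 h.

k ≈ 2.91 h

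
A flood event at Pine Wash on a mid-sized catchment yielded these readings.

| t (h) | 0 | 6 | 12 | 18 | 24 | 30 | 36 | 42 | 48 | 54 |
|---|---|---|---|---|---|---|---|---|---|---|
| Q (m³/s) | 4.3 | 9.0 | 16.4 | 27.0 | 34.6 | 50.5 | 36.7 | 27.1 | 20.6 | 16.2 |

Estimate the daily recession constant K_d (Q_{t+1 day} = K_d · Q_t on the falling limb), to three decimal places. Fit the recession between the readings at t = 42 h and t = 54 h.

K_d ≈ 0.357

Between t = 42 h and t = 54 h the flow falls from 27.1 to 16.2 m³/s over 2×6 h = 12 h.
Per-interval ratio K = (16.2/27.1)^(1/2) = 0.7732; K_d = K^(24/6) = 0.357.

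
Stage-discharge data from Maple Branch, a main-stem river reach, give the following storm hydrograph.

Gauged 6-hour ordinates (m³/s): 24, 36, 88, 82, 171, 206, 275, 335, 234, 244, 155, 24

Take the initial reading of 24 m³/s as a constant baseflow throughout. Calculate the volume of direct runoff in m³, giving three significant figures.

V ≈ 3.43 × 10^7 m³

Direct-runoff ordinates (Q − Q_b): 0.0, 12.0, 64.0, 58.0, 147.0, 182.0, 251.0, 311.0, 210.0, 220.0, 131.0, 0.0 m³/s.
ΣQ_DR = 1586 m³/s.
With Δt = 6 h = 21600 s, V = ΣQ_DR · Δt = 1586 × 21600 = 3.43 × 10^7 m³.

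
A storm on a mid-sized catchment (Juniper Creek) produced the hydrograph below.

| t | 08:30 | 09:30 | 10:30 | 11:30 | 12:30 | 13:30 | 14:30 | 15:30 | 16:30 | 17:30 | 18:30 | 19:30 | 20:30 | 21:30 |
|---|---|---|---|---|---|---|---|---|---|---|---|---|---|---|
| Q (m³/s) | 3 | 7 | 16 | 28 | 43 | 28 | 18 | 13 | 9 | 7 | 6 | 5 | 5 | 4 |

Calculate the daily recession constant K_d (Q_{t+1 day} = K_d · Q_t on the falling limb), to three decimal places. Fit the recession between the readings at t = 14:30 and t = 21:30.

K_d ≈ 0.006

Between t = 14:30 and t = 21:30 the flow falls from 18 to 4 m³/s over 7×1 h = 7 h.
Per-interval ratio K = (4/18)^(1/7) = 0.8066; K_d = K^(24/1) = 0.006.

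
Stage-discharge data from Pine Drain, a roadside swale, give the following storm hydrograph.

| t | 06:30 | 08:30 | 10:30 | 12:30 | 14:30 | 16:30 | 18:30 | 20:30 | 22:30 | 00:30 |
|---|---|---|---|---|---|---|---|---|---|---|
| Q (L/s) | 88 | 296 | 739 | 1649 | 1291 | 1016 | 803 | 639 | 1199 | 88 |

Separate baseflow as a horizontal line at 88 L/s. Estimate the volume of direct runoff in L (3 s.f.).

Direct-runoff ordinates (Q − Q_b): 0.0, 208.0, 651.0, 1561.0, 1203.0, 928.0, 715.0, 551.0, 1111.0, 0.0 L/s.
ΣQ_DR = 6928 L/s.
With Δt = 2 h = 7200 s, V = ΣQ_DR · Δt = 6928 × 7200 = 4.99 × 10^7 L.

V ≈ 4.99 × 10^7 L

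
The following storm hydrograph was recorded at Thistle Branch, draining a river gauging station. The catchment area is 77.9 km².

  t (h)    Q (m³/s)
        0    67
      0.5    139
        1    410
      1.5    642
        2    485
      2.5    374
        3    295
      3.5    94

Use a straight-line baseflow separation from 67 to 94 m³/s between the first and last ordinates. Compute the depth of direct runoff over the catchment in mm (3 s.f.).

Direct runoff: 0.00, 68.14, 335.29, 563.43, 402.57, 287.71, 204.86, 0.00 m³/s; ΣQ_DR = 1862 m³/s.
V = ΣQ_DR · Δt = 1862 × 1800 s = 3.352 × 10^6 m³.
Over A = 77.9 km², depth = V / A = 43.0 mm.

d ≈ 43.0 mm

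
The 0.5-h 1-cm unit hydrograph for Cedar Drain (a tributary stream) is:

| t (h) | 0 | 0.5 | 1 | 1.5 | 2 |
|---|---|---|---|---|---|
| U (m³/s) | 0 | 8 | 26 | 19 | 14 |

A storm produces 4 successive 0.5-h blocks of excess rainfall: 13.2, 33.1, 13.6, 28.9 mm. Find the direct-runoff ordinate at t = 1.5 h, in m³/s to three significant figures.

By discrete convolution, Q_j = Σ (P_i / 10 mm) · U_{j−i}.
At t = 1.5 h (j=3): Q = (13.2/10)·19 + (33.1/10)·26 + (13.6/10)·8 + (28.9/10)·0 = 122 m³/s.

Q ≈ 122 m³/s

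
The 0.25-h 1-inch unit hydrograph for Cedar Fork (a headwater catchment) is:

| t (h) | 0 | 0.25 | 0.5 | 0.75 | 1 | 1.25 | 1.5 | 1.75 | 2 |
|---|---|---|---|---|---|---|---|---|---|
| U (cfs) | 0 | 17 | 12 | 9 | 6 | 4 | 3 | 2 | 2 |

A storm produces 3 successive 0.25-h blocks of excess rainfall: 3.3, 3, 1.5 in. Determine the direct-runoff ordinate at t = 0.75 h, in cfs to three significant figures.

By discrete convolution, Q_j = Σ (P_i / 1 in) · U_{j−i}.
At t = 0.75 h (j=3): Q = (3.3/1)·9 + (3/1)·12 + (1.5/1)·17 = 91.2 cfs.

Q ≈ 91.2 cfs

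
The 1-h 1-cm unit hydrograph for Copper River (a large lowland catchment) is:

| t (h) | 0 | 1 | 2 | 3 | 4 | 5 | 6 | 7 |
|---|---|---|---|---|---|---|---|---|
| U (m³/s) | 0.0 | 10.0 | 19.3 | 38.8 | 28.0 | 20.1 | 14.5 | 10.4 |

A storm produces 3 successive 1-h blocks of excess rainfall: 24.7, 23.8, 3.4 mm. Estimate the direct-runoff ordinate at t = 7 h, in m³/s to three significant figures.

By discrete convolution, Q_j = Σ (P_i / 10 mm) · U_{j−i}.
At t = 7 h (j=7): Q = (24.7/10)·10.4 + (23.8/10)·14.5 + (3.4/10)·20.1 = 67.0 m³/s.

Q ≈ 67.0 m³/s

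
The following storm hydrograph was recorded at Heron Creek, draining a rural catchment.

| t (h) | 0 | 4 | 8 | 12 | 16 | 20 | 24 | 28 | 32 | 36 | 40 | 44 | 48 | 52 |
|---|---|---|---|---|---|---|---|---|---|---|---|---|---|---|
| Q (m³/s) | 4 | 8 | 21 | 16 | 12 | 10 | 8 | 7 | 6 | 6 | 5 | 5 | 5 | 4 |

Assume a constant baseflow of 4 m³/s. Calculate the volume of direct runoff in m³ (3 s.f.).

V ≈ 8.78 × 10^5 m³

Direct-runoff ordinates (Q − Q_b): 0.0, 4.0, 17.0, 12.0, 8.0, 6.0, 4.0, 3.0, 2.0, 2.0, 1.0, 1.0, 1.0, 0.0 m³/s.
ΣQ_DR = 61.00 m³/s.
With Δt = 4 h = 14400 s, V = ΣQ_DR · Δt = 61.00 × 14400 = 8.78 × 10^5 m³.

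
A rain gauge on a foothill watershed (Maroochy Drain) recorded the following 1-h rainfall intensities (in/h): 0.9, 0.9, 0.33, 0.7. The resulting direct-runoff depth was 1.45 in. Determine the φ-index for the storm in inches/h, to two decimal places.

φ ≈ 0.35 in/h

Only the 3 blocks with intensity above φ contribute runoff: 0.9, 0.9, 0.7 in/h.
Σ(I−φ)·Δt = d  ⇒  (0.9+0.9+0.7 − 3φ)·1 = 1.45
φ = (2.500 − 1.45/1) / 3 = 0.35 in/h.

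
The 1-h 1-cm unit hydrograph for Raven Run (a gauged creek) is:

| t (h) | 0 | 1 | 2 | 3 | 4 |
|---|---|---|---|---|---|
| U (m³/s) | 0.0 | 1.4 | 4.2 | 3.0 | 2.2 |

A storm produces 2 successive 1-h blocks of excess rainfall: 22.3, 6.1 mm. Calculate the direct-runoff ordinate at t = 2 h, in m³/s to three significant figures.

By discrete convolution, Q_j = Σ (P_i / 10 mm) · U_{j−i}.
At t = 2 h (j=2): Q = (22.3/10)·4.2 + (6.1/10)·1.4 = 10.2 m³/s.

Q ≈ 10.2 m³/s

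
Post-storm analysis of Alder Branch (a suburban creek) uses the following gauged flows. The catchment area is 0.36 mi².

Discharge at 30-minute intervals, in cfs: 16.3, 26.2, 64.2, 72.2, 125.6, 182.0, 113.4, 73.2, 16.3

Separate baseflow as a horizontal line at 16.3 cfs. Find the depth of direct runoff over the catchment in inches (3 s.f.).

d ≈ 1.17 in

Direct runoff: 0.0, 9.9, 47.9, 55.9, 109.3, 165.7, 97.1, 56.9, 0.0 cfs; ΣQ_DR = 542.7 cfs.
V = ΣQ_DR · Δt = 542.7 × 1800 s = 9.769 × 10^5 ft³.
Over A = 0.36 mi², depth = V / A = 1.17 in.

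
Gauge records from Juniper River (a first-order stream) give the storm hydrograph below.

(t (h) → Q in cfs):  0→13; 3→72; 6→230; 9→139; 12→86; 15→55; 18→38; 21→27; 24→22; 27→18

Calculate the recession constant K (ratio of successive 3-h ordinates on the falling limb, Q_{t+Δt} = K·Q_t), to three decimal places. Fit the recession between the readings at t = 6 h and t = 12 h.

K ≈ 0.611

Using the recession-limb readings at t = 6 h and t = 12 h: Q falls from 230 to 86 cfs over 2 intervals.
K = (Q₂/Q₁)^(1/2) = (86/230)^(1/2) = 0.611.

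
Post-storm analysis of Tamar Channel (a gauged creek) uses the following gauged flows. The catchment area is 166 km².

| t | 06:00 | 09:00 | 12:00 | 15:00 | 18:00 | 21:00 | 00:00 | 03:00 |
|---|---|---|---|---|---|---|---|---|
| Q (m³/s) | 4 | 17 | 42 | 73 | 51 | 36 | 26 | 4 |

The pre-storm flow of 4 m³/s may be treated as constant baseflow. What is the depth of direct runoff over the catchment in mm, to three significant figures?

d ≈ 14.4 mm

Direct runoff: 0.0, 13.0, 38.0, 69.0, 47.0, 32.0, 22.0, 0.0 m³/s; ΣQ_DR = 221.0 m³/s.
V = ΣQ_DR · Δt = 221.0 × 10800 s = 2.387 × 10^6 m³.
Over A = 166 km², depth = V / A = 14.4 mm.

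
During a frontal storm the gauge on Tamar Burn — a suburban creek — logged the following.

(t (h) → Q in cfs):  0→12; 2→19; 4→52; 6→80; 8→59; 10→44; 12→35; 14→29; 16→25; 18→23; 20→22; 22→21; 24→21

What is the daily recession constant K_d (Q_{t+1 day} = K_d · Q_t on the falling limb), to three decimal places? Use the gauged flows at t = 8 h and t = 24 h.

K_d ≈ 0.212

Between t = 8 h and t = 24 h the flow falls from 59 to 21 cfs over 8×2 h = 16 h.
Per-interval ratio K = (21/59)^(1/8) = 0.8789; K_d = K^(24/2) = 0.212.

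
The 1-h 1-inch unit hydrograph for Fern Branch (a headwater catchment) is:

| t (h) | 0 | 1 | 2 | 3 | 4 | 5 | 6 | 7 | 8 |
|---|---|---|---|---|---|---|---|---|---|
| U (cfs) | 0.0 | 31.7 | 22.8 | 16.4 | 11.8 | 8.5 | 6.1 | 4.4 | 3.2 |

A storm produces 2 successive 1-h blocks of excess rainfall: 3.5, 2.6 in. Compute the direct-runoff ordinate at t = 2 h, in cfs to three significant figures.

Q ≈ 162 cfs

By discrete convolution, Q_j = Σ (P_i / 1 in) · U_{j−i}.
At t = 2 h (j=2): Q = (3.5/1)·22.8 + (2.6/1)·31.7 = 162 cfs.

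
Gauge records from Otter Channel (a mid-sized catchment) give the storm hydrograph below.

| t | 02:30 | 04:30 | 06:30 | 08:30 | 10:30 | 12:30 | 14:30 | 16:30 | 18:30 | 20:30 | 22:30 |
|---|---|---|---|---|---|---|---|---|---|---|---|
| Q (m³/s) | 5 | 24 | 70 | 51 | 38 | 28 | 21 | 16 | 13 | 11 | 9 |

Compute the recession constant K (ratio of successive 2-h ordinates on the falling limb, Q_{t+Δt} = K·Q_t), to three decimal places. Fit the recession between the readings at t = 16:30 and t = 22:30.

Using the recession-limb readings at t = 16:30 and t = 22:30: Q falls from 16 to 9 m³/s over 3 intervals.
K = (Q₂/Q₁)^(1/3) = (9/16)^(1/3) = 0.825.

K ≈ 0.825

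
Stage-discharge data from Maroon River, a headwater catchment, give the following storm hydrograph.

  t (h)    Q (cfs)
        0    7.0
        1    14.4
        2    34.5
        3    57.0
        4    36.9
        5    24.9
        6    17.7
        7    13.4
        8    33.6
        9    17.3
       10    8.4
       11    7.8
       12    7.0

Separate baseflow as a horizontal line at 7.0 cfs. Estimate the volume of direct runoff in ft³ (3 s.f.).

V ≈ 6.80 × 10^5 ft³

Direct-runoff ordinates (Q − Q_b): 0.0, 7.4, 27.5, 50.0, 29.9, 17.9, 10.7, 6.4, 26.6, 10.3, 1.4, 0.8, 0.0 cfs.
ΣQ_DR = 188.9 cfs.
With Δt = 1 h = 3600 s, V = ΣQ_DR · Δt = 188.9 × 3600 = 6.80 × 10^5 ft³.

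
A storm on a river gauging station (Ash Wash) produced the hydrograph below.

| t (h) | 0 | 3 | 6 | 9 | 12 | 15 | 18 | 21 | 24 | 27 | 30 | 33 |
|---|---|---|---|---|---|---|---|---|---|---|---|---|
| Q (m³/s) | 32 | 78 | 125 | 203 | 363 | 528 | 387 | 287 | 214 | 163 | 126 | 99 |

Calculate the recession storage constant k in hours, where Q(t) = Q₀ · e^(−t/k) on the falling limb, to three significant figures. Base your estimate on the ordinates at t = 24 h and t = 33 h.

On the falling limb, Q drops from 214 to 99 m³/s between t = 24 h and t = 33 h (Δt = 9 h).
k = −Δt / ln(Q₂/Q₁) = −9 / ln(99/214) = 11.7 h.

k ≈ 11.7 h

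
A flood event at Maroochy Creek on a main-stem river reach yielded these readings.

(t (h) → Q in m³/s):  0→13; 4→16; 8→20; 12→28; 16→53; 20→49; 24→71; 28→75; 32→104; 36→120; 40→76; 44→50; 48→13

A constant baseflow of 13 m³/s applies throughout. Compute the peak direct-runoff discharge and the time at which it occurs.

Subtracting baseflow gives direct-runoff ordinates: 0.0, 3.0, 7.0, 15.0, 40.0, 36.0, 58.0, 62.0, 91.0, 107.0, 63.0, 37.0, 0.0 m³/s.
The maximum is 107.0 m³/s, occurring at the reading for t = 36 h.

Q_p = 107.0 m³/s at t = 36 h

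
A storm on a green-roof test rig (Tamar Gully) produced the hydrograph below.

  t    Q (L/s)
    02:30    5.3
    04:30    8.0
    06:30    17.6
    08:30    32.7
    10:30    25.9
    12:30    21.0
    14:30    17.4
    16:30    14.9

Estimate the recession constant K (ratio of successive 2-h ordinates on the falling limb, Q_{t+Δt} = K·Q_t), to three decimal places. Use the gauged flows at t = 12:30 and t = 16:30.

K ≈ 0.842

Using the recession-limb readings at t = 12:30 and t = 16:30: Q falls from 21.0 to 14.9 L/s over 2 intervals.
K = (Q₂/Q₁)^(1/2) = (14.9/21.0)^(1/2) = 0.842.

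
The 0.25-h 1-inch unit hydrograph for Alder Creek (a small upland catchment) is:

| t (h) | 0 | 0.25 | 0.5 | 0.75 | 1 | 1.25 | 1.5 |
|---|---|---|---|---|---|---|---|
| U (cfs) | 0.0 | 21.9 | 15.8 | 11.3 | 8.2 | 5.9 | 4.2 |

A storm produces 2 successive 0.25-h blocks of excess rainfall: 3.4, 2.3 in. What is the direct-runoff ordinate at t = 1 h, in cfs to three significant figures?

By discrete convolution, Q_j = Σ (P_i / 1 in) · U_{j−i}.
At t = 1 h (j=4): Q = (3.4/1)·8.2 + (2.3/1)·11.3 = 53.9 cfs.

Q ≈ 53.9 cfs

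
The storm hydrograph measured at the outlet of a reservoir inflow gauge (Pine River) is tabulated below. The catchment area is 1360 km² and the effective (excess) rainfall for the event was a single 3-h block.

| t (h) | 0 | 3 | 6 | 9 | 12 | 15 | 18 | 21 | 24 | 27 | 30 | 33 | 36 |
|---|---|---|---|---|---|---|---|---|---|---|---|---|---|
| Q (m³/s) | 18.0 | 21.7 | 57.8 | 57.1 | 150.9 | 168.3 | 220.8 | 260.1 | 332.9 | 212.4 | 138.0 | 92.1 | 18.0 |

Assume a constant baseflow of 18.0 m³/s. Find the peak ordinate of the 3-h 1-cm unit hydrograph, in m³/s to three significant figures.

U_p ≈ 262 m³/s

Direct runoff: 0.0, 3.7, 39.8, 39.1, 132.9, 150.3, 202.8, 242.1, 314.9, 194.4, 120.0, 74.1, 0.0 m³/s; ΣQ_DR = 1514 m³/s, peak = 314.9 m³/s.
Runoff depth d = ΣQ_DR·Δt / A = 1514 × 10800 / (1360 km²) = 12.02 mm.
The 1-cm UH is the DRH scaled by (10 mm)/d, so U_p = 314.9 × 10/12.02 = 262 m³/s.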